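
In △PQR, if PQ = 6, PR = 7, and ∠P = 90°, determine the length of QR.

Since angle P = 90°, this is a right triangle and the law of cosines reduces to the Pythagorean theorem.
QR^2 = 6^2 + 7^2 = 85
QR = sqrt(85)

sqrt(85)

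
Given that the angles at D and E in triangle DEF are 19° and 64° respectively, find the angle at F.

The interior angles sum to 180°: angle F = 180 - 19 - 64 = 97°.
The triangle is obtuse (angles 19°, 64°, 97°).

97 degrees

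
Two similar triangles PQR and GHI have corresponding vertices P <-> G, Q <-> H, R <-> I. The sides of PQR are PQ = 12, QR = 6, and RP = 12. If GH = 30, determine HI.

Similar triangles have proportional sides. Setting up the proportion:
GH / PQ = HI / QR
30 / 12 = HI / 6
HI = 6 * 30 / 12 = 15.

15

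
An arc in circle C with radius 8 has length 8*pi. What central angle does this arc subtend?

The full circumference is 2πr = 16*pi.
The arc is 8*pi / 16*pi = 1/2 of the full circle.
So the central angle = 1/2 × 360° = 180°.

180°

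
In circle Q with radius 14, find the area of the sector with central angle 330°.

Sector area = πr² × θ/360
= π × 14² × 11/12
= π × 196 × 11/12
= 539*pi/3

539*pi/3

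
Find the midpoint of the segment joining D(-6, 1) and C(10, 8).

The midpoint is the point halfway along the segment.
Move half the horizontal distance: -6 + (10 - -6)/2 = -6 + 16/2 = 2
Move half the vertical distance: 1 + (8 - 1)/2 = 1 + 7/2 = 9/2
Midpoint = (2, 9/2)

(2, 9/2)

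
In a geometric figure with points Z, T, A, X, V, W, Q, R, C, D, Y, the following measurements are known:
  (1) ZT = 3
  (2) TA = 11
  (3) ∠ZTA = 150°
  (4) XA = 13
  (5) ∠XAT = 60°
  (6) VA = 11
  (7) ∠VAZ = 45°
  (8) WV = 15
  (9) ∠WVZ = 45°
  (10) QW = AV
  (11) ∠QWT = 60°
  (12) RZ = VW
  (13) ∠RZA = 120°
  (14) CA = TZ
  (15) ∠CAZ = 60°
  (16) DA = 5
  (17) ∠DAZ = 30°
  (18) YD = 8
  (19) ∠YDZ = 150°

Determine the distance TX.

Step 1: By the law of cosines on triangle TAX: TX² = 11² + 13² − 2·11·13·cos(60°) = 147, so TX = 7·√3.

Therefore, the length of TX = 7·√3.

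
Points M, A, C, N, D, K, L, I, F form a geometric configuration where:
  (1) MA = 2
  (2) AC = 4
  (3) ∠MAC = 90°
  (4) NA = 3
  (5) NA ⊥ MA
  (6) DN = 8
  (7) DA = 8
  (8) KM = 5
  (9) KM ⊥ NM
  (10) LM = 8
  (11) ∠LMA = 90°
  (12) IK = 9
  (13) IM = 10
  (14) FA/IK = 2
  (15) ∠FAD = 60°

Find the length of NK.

Step 1: By the law of cosines on triangle NAM: NM² = 3² + 2² − 2·3·2·cos(90°) = 13, so NM = √13.
Step 2: By the law of cosines on triangle NMK: NK² = √13² + 5² − 2·√13·5·cos(90°) = 38, so NK = √38.

Therefore, the length of NK = √38.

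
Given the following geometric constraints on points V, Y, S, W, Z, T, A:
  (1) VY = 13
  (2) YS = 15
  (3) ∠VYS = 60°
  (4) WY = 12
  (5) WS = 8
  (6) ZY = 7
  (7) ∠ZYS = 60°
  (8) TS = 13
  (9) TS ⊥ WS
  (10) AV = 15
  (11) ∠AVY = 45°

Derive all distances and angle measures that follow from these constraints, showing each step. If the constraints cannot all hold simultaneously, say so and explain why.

The constraints are consistent.

Step 1: From VY = 13, YS = 15, and ∠VYS = 60°, by the law of cosines:
  VS² = VY² + YS² - 2·VY·YS·cos(60°) = 169 + 225 - 195 = 199
  VS = √199

Step 2: From YV = 13, VA = 15, and ∠YVA = 45°, by the law of cosines:
  YA² = YV² + VA² - 2·YV·VA·cos(45°) = 169 + 225 - 275.8 = 118.2
  YA ≈ 10.87

Step 3: From SY = 15, YZ = 7, and ∠SYZ = 60°, by the law of cosines:
  SZ² = SY² + YZ² - 2·SY·YZ·cos(60°) = 225 + 49 - 105 = 169
  SZ = 13

Step 4: From WS = 8, ST = 13, and ∠WST = 90°, by the law of cosines:
  WT² = WS² + ST² - 2·WS·ST·cos(90°) = 64 + 169 - 0 = 233
  WT ≈ 15.26

Step 5: From YS = 15, YW = 12, SW = 8, by the inverse law of cosines:
  cos(∠SYW) = (YS² + YW² - SW²) / (2·YS·YW)
  ∠SYW = 32.09°

Step 6: From SW = 8, SY = 15, WY = 12, by the inverse law of cosines:
  cos(∠WSY) = (SW² + SY² - WY²) / (2·SW·SY)
  ∠WSY = 52.83°

Step 7: From WS = 8, WY = 12, SY = 15, by the inverse law of cosines:
  cos(∠SWY) = (WS² + WY² - SY²) / (2·WS·WY)
  ∠SWY = 95.08°

Step 8: From VS = √199, VY = 13, SY = 15, by the inverse law of cosines:
  cos(∠SVY) = (VS² + VY² - SY²) / (2·VS·VY)
  ∠SVY = 67.05°

Step 9: From YA = 10.87, YV = 13, AV = 15, by the inverse law of cosines:
  cos(∠AYV) = (YA² + YV² - AV²) / (2·YA·YV)
  ∠AYV = 77.28°

Step 10: From SV = √199, SY = 15, VY = 13, by the inverse law of cosines:
  cos(∠VSY) = (SV² + SY² - VY²) / (2·SV·SY)
  ∠VSY = 52.95°

Step 11: From SY = 15, SZ = 13, YZ = 7, by the inverse law of cosines:
  cos(∠YSZ) = (SY² + SZ² - YZ²) / (2·SY·SZ)
  ∠YSZ = 27.8°

Step 12: From WS = 8, WT = 15.26, ST = 13, by the inverse law of cosines:
  cos(∠SWT) = (WS² + WT² - ST²) / (2·WS·WT)
  ∠SWT = 58.39°

Step 13: From ZS = 13, ZY = 7, SY = 15, by the inverse law of cosines:
  cos(∠SZY) = (ZS² + ZY² - SY²) / (2·ZS·ZY)
  ∠SZY = 92.2°

Step 14: From TS = 13, TW = 15.26, SW = 8, by the inverse law of cosines:
  cos(∠STW) = (TS² + TW² - SW²) / (2·TS·TW)
  ∠STW = 31.61°

Step 15: From AV = 15, AY = 10.87, VY = 13, by the inverse law of cosines:
  cos(∠VAY) = (AV² + AY² - VY²) / (2·AV·AY)
  ∠VAY = 57.72°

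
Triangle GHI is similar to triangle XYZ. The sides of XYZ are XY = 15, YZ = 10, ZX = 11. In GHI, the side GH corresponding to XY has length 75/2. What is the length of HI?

k = 75/2/15 = 5/2. HI = 5/2 * 10 = 25.

25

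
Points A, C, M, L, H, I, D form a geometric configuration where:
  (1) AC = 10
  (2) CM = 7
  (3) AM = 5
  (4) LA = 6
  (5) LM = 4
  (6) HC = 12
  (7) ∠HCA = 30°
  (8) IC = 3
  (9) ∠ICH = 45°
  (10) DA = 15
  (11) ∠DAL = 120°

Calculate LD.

Step 1: By the law of cosines on triangle LAD: LD² = 6² + 15² − 2·6·15·cos(120°) = 351, so LD = 3·√39.

Therefore, the length of LD = 3·√39.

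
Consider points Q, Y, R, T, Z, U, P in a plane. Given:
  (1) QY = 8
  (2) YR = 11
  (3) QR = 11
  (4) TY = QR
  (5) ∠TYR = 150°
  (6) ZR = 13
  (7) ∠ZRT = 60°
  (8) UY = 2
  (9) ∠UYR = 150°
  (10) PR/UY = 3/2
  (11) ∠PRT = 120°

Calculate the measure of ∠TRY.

From the given relations: TY = QR = 11.
Step 1: By the law of cosines on triangle RYT: RT² = 11² + 11² − 2·11·11·cos(150°) = 451.58, so RT ≈ 21.25.
Step 2: By the inverse law of cosines on triangle TRY: cos(∠TRY) = (21.25² + 11² − 11²) / (2·21.25·11) = 451.58/467.51 = 0.9659, so ∠TRY = 15°.

Therefore, the measure of angle ∠TRY = 15°.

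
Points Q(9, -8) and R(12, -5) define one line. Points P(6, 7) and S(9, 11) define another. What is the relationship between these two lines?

Slope of line 1: m1 = (-5 - -8)/(12 - 9) = 3/3 = 1
Slope of line 2: m2 = (11 - 7)/(9 - 6) = 4/3 = 4/3
m1 != m2 and m1*m2 = 4/3 != -1. Neither.

Neither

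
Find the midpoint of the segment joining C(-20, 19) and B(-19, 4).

The midpoint is the average of the coordinates:
x: (-20 + -19)/2 = -39/2
y: (19 + 4)/2 = 23/2
Midpoint = (-39/2, 23/2)

(-39/2, 23/2)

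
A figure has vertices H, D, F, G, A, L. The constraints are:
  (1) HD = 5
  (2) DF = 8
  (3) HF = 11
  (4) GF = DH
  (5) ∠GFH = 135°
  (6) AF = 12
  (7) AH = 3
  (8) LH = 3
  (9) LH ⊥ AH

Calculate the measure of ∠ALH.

Step 1: By the law of cosines on triangle LHA: LA² = 3² + 3² − 2·3·3·cos(90°) = 18, so LA = 3·√2.
Step 2: By the inverse law of cosines on triangle ALH: cos(∠ALH) = ((3·√2)² + 3² − 3²) / (2·3·√2·3) = 18/25.46 = 0.7071, so ∠ALH = 45°.

Therefore, the measure of angle ∠ALH = 45°.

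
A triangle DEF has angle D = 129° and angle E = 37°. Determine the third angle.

Let angle F = x. Then 129 + 37 + x = 180.
x = 180 - 166 = 14 degrees.

14 degrees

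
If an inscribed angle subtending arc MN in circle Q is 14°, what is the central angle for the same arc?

Central angle = 2 × 14° = 28° (inscribed angle theorem).

28°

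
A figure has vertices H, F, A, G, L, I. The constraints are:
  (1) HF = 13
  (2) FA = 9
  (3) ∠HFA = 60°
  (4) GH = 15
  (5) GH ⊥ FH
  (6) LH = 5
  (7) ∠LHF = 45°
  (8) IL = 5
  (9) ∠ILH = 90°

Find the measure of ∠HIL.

Step 1: By the law of cosines on triangle ILH: IH² = 5² + 5² − 2·5·5·cos(90°) = 50, so IH = 5·√2.
Step 2: By the inverse law of cosines on triangle HIL: cos(∠HIL) = ((5·√2)² + 5² − 5²) / (2·5·√2·5) = 50/70.71 = 0.7071, so ∠HIL = 45°.

Therefore, the measure of angle ∠HIL = 45°.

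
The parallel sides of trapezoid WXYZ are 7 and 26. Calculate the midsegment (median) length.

midsegment = (7 + 26) / 2 = 33 / 2 = 33/2

33/2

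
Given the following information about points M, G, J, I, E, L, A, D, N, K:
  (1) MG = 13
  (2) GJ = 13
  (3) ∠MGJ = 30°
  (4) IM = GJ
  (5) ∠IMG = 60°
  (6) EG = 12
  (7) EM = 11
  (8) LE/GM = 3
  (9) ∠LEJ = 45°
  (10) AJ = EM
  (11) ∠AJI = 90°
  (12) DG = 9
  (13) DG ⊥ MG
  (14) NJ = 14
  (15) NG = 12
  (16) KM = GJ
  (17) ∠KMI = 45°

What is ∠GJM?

Step 1: By the law of cosines on triangle JGM: JM² = 13² + 13² − 2·13·13·cos(30°) = 45.28, so JM ≈ 6.73.
Step 2: By the inverse law of cosines on triangle GJM: cos(∠GJM) = (13² + 6.73² − 13²) / (2·13·6.73) = 45.28/174.96 = 0.2588, so ∠GJM = 75°.

Therefore, the measure of angle ∠GJM = 75°.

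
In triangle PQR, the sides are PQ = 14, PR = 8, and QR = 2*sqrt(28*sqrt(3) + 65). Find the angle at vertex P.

By the inverse law of cosines: cos(P) = (PQ² + PR² - QR²) / (2 × PQ × PR)
cos(P) = (14² + 8² - (2*sqrt(28*sqrt(3) + 65))²) / (2 × 14 × 8)
cos(P) = (196 + 64 - (112*sqrt(3) + 260)) / 224
cos(P) = -sqrt(3)/2
P = arccos(-sqrt(3)/2) = 150°

150°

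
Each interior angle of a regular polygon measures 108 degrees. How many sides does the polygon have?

The exterior angle is the supplement of the interior angle: 180 - 108 = 72 degrees.
Since the exterior angles of any convex polygon sum to 360 degrees, the number of sides is 360 / 72 = 5.

5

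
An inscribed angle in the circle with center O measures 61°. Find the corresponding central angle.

The inscribed angle theorem states that a central angle is always twice any inscribed angle that subtends the same arc.
Since the inscribed angle is 61°, the central angle = 2 × 61° = 122°.

122°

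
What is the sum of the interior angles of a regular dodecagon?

The sum of interior angles of an n-sided polygon is (n - 2) * 180.
For n = 12: (12 - 2) * 180 = 10 * 180 = 1800 degrees.

1800 degrees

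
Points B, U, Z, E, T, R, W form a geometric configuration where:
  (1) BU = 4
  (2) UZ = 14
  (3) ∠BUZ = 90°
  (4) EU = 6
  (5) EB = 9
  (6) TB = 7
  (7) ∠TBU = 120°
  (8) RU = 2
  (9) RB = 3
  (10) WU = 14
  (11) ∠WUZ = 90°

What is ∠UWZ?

Step 1: By the law of cosines on triangle WUZ: WZ² = 14² + 14² − 2·14·14·cos(90°) = 392, so WZ = 14·√2.
Step 2: By the inverse law of cosines on triangle UWZ: cos(∠UWZ) = (14² + (14·√2)² − 14²) / (2·14·14·√2) = 392/554.37 = 0.7071, so ∠UWZ = 45°.

Therefore, the measure of angle ∠UWZ = 45°.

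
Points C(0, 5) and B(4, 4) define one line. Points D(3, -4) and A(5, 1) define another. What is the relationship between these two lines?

Slope of line 1: m1 = (4 - 5)/(4 - 0) = -1/4 = -1/4
Slope of line 2: m2 = (1 - -4)/(5 - 3) = 5/2 = 5/2
For parallel lines we need equal slopes: -1/4 != 5/2.
For perpendicular lines we need m1*m2 = -1: (-1/4)(5/2) = -5/8 != -1.
Since neither condition holds, the lines are neither parallel nor perpendicular.

Neither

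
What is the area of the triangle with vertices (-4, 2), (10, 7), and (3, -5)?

Shoelace: Area = (1/2)|-4(7--5) + 10(-5-2) + 3(2-7)| = (1/2)(133) = 133/2

133/2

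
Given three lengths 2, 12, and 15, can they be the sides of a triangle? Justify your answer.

The longest side is 15. The other two sides sum to 2 + 12 = 14.
Since 14 ≤ 15, the two shorter sides cannot reach around to close the triangle.

No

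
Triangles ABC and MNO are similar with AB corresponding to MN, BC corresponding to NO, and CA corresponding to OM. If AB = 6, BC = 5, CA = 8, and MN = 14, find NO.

Since the triangles are similar, the ratio of corresponding sides is constant.
Scale factor k = MN / AB = 14 / 6 = 7/3
NO = k * BC = 7/3 * 5 = 35/3

35/3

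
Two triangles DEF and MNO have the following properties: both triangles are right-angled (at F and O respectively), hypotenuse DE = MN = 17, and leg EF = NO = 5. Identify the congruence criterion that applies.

The given information provides:
both triangles are right-angled (at F and O respectively), hypotenuse DE = MN = 17, and leg EF = NO = 5
This matches the HL congruence theorem.
The hypotenuse and one leg of two right triangles are equal (Hypotenuse-Leg).

HL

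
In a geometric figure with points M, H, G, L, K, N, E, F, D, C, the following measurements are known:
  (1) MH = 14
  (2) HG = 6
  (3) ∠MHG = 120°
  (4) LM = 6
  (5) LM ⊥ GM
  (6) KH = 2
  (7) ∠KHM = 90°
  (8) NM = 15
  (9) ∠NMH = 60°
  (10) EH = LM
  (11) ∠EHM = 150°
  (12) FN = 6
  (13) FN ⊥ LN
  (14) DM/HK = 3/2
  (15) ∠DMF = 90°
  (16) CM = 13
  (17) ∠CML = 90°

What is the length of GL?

Step 1: By the law of cosines on triangle GHM: GM² = 6² + 14² − 2·6·14·cos(120°) = 316, so GM = 2·√79.
Step 2: By the law of cosines on triangle GML: GL² = (2·√79)² + 6² − 2·2·√79·6·cos(90°) = 352, so GL = 4·√22.

Therefore, the length of GL = 4·√22.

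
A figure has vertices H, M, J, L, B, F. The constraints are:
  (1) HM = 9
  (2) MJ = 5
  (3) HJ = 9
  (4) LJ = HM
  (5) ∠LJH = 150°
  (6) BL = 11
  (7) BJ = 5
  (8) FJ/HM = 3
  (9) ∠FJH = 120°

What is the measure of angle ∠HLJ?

From the given relations: LJ = HM = 9.
Step 1: By the law of cosines on triangle LJH: LH² = 9² + 9² − 2·9·9·cos(150°) = 302.3, so LH ≈ 17.39.
Step 2: By the inverse law of cosines on triangle HLJ: cos(∠HLJ) = (17.39² + 9² − 9²) / (2·17.39·9) = 302.3/312.96 = 0.9659, so ∠HLJ = 15°.

Therefore, the measure of angle ∠HLJ = 15°.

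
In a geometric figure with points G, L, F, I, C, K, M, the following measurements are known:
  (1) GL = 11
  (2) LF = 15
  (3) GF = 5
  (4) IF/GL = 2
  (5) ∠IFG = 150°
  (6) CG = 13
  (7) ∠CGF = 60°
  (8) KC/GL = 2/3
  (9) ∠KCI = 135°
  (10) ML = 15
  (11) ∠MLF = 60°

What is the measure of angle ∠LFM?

Step 1: By the law of cosines on triangle FLM: FM² = 15² + 15² − 2·15·15·cos(60°) = 225, so FM = 15.
Step 2: By the inverse law of cosines on triangle LFM: cos(∠LFM) = (15² + 15² − 15²) / (2·15·15) = 225/450 = 0.5, so ∠LFM = 60°.

Therefore, the measure of angle ∠LFM = 60°.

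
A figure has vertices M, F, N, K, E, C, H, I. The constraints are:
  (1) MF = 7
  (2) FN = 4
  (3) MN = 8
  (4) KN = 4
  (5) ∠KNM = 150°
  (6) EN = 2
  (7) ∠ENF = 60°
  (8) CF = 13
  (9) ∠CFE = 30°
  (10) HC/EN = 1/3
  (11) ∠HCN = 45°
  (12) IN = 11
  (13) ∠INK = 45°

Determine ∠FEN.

Step 1: By the law of cosines on triangle ENF: EF² = 2² + 4² − 2·2·4·cos(60°) = 12, so EF = 2·√3.
Step 2: By the inverse law of cosines on triangle FEN: cos(∠FEN) = ((2·√3)² + 2² − 4²) / (2·2·√3·2) = 0/13.86 = 0, so ∠FEN = 90°.

Therefore, the measure of angle ∠FEN = 90°.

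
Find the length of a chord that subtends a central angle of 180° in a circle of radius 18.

Chord length = 2r sin(θ/2)
= 2 × 18 × sin(180°/2)
= 2 × 18 × sin(90°)
= 36

36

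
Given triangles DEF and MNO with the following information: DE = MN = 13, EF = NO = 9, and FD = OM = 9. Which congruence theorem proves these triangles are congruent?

Consider the given information: DE = MN = 13, EF = NO = 9, and FD = OM = 9
This is not SAS or AAS: SAS requires two sides and the included angle between them. AAS requires two angles and a non-included side.
The correct criterion is SSS. All three pairs of corresponding sides are equal (Side-Side-Side).

SSS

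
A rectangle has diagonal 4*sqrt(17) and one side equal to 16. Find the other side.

The diagonal of a rectangle forms a right triangle with the two sides.
Rearranging the Pythagorean theorem: missing side = sqrt(d^2 - known^2).
= sqrt(272 - 256) = sqrt(16) = 4.

4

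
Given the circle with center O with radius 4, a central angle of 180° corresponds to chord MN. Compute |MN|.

Drop a perpendicular from the center to the chord, bisecting both the chord and the central angle.
Each half-chord = r sin(θ/2) = 4 sin(90°).
The full chord = 2 × 4 × sin(90°) = 8.

8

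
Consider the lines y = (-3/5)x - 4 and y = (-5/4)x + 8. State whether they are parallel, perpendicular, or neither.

Slope of line 1: m1 = -3/5
Slope of line 2: m2 = -5/4
For parallel lines we need equal slopes: -3/5 != -5/4.
For perpendicular lines we need m1*m2 = -1: (-3/5)(-5/4) = 3/4 != -1.
Since neither condition holds, the lines are neither parallel nor perpendicular.

Neither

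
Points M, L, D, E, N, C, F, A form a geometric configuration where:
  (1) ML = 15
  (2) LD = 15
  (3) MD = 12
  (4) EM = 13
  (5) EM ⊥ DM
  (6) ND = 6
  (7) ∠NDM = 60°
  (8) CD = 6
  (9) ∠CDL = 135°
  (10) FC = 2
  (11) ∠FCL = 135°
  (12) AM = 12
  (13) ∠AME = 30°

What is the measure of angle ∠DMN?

Step 1: By the law of cosines on triangle MDN: MN² = 12² + 6² − 2·12·6·cos(60°) = 108, so MN = 6·√3.
Step 2: By the inverse law of cosines on triangle DMN: cos(∠DMN) = (12² + (6·√3)² − 6²) / (2·12·6·√3) = 216/249.42 = 0.866, so ∠DMN = 30°.

Therefore, the measure of angle ∠DMN = 30°.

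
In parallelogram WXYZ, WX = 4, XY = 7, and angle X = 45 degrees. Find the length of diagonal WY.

The diagonal of a parallelogram can be found by treating two adjacent sides and the diagonal as a triangle.
Applying the law of cosines with sides 4, 7 and included angle 45°:
d^2 = 16 + 49 - 56*cos(45°) = 65 - 28*sqrt(2)
d = sqrt(65 - 28*sqrt(2))

sqrt(65 - 28*sqrt(2))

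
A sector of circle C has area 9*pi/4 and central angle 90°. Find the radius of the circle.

Sector area A = πr² × θ/360, so r² = 360A / (πθ).
r² = 360 × 9*pi/4 / (π × 90)
r² = 9
r = 3

3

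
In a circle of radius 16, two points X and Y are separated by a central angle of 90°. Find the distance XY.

Chord = 2(16) sin(45°) = 16*sqrt(2)

16*sqrt(2)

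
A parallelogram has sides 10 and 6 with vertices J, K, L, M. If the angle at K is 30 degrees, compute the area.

Area = a * b * sin(theta)
Area = 10 * 6 * sin(30 degrees)
Area = 60 * 1/2
Area = 30

30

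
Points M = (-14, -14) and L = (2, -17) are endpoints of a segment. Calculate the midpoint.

The midpoint is the average of the coordinates:
x: (-14 + 2)/2 = -6
y: (-14 + -17)/2 = -31/2
Midpoint = (-6, -31/2)

(-6, -31/2)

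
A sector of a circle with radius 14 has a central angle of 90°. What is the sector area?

The full circle has area πr² = π(14)² = 196*pi.
The sector covers 90° out of 360°, a fraction of 1/4.
Sector area = 196*pi × 1/4 = 49*pi.

49*pi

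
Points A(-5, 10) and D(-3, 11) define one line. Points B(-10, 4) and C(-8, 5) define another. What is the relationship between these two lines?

Slope of line 1: m1 = (11 - 10)/(-3 - -5) = 1/2 = 1/2
Slope of line 2: m2 = (5 - 4)/(-8 - -10) = 1/2 = 1/2
Since m1 = m2 = 1/2, the lines are parallel.

Parallel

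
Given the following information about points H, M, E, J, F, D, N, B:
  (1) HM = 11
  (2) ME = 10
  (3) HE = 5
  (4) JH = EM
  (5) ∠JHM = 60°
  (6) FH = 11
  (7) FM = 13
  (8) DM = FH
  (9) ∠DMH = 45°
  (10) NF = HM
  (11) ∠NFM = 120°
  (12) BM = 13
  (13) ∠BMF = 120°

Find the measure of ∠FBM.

Step 1: By the law of cosines on triangle BMF: BF² = 13² + 13² − 2·13·13·cos(120°) = 507, so BF = 13·√3.
Step 2: By the inverse law of cosines on triangle FBM: cos(∠FBM) = ((13·√3)² + 13² − 13²) / (2·13·√3·13) = 507/585.43 = 0.866, so ∠FBM = 30°.

Therefore, the measure of angle ∠FBM = 30°.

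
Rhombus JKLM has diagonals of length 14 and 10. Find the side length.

In a rhombus, the diagonals bisect each other perpendicularly, creating four congruent right triangles.
Each triangle has legs 7 (half of 14) and 5 (half of 10).
The hypotenuse of each right triangle is a side of the rhombus:
side = sqrt(7^2 + 5^2) = sqrt(74)

sqrt(74)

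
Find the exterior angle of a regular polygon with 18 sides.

Each exterior angle of a regular n-gon is 360 / n.
For n = 18: 360 / 18 = 20 degrees.

20 degrees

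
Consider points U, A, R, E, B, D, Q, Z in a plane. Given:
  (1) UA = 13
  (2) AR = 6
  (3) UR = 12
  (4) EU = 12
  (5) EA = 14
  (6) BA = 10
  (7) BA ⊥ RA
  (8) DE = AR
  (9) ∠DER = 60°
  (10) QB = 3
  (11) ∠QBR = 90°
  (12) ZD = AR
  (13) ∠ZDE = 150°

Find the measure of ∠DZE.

From the given relations: ZD = AR = 6; DE = AR = 6.
Step 1: By the law of cosines on triangle ZDE: ZE² = 6² + 6² − 2·6·6·cos(150°) = 134.35, so ZE ≈ 11.59.
Step 2: By the inverse law of cosines on triangle DZE: cos(∠DZE) = (6² + 11.59² − 6²) / (2·6·11.59) = 134.35/139.09 = 0.9659, so ∠DZE = 15°.

Therefore, the measure of angle ∠DZE = 15°.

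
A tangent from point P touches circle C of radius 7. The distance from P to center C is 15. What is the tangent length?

Let T be the point of tangency. Then CT ⊥ PT (radius ⊥ tangent).
In right triangle CTP: CP² = CT² + PT²
15² = 7² + PT²
PT² = 176, PT = 4*sqrt(11)

4*sqrt(11)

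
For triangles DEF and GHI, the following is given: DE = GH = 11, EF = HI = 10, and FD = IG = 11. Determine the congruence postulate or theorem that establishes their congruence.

The given information matches SSS: All three pairs of corresponding sides are equal (Side-Side-Side).

SSS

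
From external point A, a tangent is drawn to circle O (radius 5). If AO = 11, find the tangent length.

Let T be the point of tangency. Then OT ⊥ AT (radius ⊥ tangent).
In right triangle OTA: OA² = OT² + AT²
11² = 5² + AT²
AT² = 96, AT = 4*sqrt(6)

4*sqrt(6)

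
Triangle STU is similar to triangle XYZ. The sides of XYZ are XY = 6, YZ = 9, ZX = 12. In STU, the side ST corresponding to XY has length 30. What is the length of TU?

Similar triangles have proportional sides. Setting up the proportion:
ST / XY = TU / YZ
30 / 6 = TU / 9
TU = 9 * 30 / 6 = 45.

45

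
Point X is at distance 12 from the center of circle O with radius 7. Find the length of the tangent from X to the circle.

The tangent, radius, and line from the external point to the center form a right triangle.
The right angle is where the tangent meets the radius.
By the Pythagorean theorem: tangent² + 7² = 12²
tangent² = 144 - 49 = 95
tangent = sqrt(95)

sqrt(95)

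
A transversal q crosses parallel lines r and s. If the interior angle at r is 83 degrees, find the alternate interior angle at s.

Alternate interior angles are equal: 83 degrees.

83 degrees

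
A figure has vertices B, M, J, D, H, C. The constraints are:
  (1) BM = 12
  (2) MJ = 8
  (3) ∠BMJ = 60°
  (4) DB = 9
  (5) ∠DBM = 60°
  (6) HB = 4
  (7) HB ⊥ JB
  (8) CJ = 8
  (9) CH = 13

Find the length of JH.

Step 1: By the law of cosines on triangle BMJ: BJ² = 12² + 8² − 2·12·8·cos(60°) = 112, so BJ = 4·√7.
Step 2: By the law of cosines on triangle JBH: JH² = (4·√7)² + 4² − 2·4·√7·4·cos(90°) = 128, so JH = 8·√2.

Therefore, the length of JH = 8·√2.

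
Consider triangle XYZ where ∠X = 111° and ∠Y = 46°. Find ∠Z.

The interior angles sum to 180°: angle Z = 180 - 111 - 46 = 23°.
The triangle is obtuse (angles 111°, 46°, 23°).

23 degrees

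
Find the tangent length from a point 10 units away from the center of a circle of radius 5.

Let T be the point of tangency. Then OT ⊥ XT (radius ⊥ tangent).
In right triangle OTX: OX² = OT² + XT²
10² = 5² + XT²
XT² = 75, XT = 5*sqrt(3)

5*sqrt(3)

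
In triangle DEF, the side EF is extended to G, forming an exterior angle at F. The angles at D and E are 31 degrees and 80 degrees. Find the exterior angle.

By the exterior angle theorem, an exterior angle of a triangle equals the sum of the two remote interior angles.
Exterior angle = angle D + angle E
Exterior angle = 31 + 80 = 111 degrees

111 degrees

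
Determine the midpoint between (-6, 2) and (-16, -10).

M = ((x₁ + x₂)/2, (y₁ + y₂)/2)
= ((-6 + -16)/2, (2 + -10)/2)
= (-22/2, -8/2) = (-11, -4)

(-11, -4)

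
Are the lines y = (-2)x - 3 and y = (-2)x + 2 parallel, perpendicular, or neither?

Slope of line 1: m1 = -2
Slope of line 2: m2 = -2
Two lines are parallel if and only if they have equal slopes (or both are vertical).
Here m1 = m2 = -2, confirming the lines are parallel.

Parallel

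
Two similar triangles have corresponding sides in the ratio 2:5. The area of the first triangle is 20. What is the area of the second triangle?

The ratio of areas of similar triangles = (side ratio)^2.
Side ratio = 2:5, so area ratio = 4:25.
Area of the second triangle / Area of the first triangle = 25/4
Area of the second triangle = 20 * 25/4 = 125

125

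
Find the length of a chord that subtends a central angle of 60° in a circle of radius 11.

Chord length = 2r sin(θ/2)
= 2 × 11 × sin(60°/2)
= 2 × 11 × sin(30°)
= 11

11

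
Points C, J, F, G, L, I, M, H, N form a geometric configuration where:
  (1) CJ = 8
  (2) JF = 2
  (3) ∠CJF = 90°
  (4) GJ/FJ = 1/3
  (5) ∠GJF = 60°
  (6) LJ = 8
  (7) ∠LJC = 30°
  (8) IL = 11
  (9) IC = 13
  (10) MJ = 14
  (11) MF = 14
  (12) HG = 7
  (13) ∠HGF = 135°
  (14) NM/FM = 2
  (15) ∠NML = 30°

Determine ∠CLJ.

Step 1: By the law of cosines on triangle LJC: LC² = 8² + 8² − 2·8·8·cos(30°) = 17.15, so LC ≈ 4.14.
Step 2: By the inverse law of cosines on triangle CLJ: cos(∠CLJ) = (4.14² + 8² − 8²) / (2·4.14·8) = 17.15/66.26 = 0.2588, so ∠CLJ = 75°.

Therefore, the measure of angle ∠CLJ = 75°.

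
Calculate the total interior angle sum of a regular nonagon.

The sum of interior angles of an n-sided polygon is (n - 2) * 180.
For n = 9: (9 - 2) * 180 = 7 * 180 = 1260 degrees.

1260 degrees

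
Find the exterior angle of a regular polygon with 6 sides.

Each exterior angle of a regular n-gon is 360 / n.
For n = 6: 360 / 6 = 60 degrees.

60 degrees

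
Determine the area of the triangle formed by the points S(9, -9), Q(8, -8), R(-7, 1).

The Shoelace formula computes the area from vertex coordinates by summing cross products.
For vertices (9,-9), (8,-8), (-7,1):
Signed sum = 9*-8 - 8*-9 + 8*1 - -7*-8 + -7*-9 - 9*1
= 0 + -48 + 54 = 6
Area = (1/2)|6| = 3.

3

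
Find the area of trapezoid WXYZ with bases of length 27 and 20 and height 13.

Area of a trapezoid = (base1 + base2) * height / 2
Area = (27 + 20) * 13 / 2
Area = 47 * 13 / 2
Area = 611 / 2
Area = 611/2

611/2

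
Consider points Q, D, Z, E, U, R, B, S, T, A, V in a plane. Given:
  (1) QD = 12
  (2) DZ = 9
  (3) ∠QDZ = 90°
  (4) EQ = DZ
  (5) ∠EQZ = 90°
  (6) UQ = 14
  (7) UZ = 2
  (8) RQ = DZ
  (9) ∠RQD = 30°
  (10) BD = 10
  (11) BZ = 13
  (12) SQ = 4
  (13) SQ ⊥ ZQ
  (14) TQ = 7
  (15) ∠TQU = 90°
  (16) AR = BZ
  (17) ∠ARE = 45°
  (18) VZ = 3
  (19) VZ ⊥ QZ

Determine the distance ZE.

From the given relations: EQ = DZ = 9.
Step 1: By the law of cosines on triangle ZDQ: ZQ² = 9² + 12² − 2·9·12·cos(90°) = 225, so ZQ = 15.
Step 2: By the law of cosines on triangle ZQE: ZE² = 15² + 9² − 2·15·9·cos(90°) = 306, so ZE = 3·√34.

Therefore, the length of ZE = 3·√34.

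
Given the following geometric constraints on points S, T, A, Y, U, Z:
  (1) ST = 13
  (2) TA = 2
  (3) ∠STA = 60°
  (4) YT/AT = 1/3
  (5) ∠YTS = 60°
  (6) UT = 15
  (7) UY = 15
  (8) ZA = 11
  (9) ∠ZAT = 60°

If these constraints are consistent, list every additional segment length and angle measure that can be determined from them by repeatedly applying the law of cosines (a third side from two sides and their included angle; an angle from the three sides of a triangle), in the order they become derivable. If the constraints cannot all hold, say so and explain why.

The constraints are consistent. Derivable facts, in order:
After 1 step:
- SA = 7·√3
- SY ≈ 12.68
- TZ = √103
- ∠TUY = 2.55°
- ∠TYU = 88.73°
- ∠UTY = 88.73°
After 2 steps:
- ∠AST = 8.21°
- ∠ATZ = 110.17°
- ∠AZT = 9.83°
- ∠SAT = 111.79°
- ∠SYT = 117.39°
- ∠TSY = 2.61°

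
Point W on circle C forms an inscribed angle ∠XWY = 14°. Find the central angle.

By the inscribed angle theorem, the central angle is twice the inscribed angle.
Central angle = 2 × 14° = 28°

28°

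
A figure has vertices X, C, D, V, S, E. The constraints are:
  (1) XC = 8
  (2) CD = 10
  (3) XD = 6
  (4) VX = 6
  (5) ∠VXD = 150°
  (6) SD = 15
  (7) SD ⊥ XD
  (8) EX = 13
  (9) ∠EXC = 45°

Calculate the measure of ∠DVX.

Step 1: By the law of cosines on triangle VXD: VD² = 6² + 6² − 2·6·6·cos(150°) = 134.35, so VD ≈ 11.59.
Step 2: By the inverse law of cosines on triangle DVX: cos(∠DVX) = (11.59² + 6² − 6²) / (2·11.59·6) = 134.35/139.09 = 0.9659, so ∠DVX = 15°.

Therefore, the measure of angle ∠DVX = 15°.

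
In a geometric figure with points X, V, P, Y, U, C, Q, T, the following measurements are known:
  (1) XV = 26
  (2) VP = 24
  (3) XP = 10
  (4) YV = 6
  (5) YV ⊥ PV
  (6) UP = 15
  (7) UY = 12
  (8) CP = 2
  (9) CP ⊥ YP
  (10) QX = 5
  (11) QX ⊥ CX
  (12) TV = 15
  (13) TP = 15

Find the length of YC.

Step 1: By the law of cosines on triangle PVY: PY² = 24² + 6² − 2·24·6·cos(90°) = 612, so PY = 6·√17.
Step 2: By the law of cosines on triangle YPC: YC² = (6·√17)² + 2² − 2·6·√17·2·cos(90°) = 616, so YC = 2·√154.

Therefore, the length of YC = 2·√154.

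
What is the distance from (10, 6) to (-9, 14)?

d = sqrt((-19)^2 + (8)^2) = sqrt(425) = 5*sqrt(17)

5*sqrt(17)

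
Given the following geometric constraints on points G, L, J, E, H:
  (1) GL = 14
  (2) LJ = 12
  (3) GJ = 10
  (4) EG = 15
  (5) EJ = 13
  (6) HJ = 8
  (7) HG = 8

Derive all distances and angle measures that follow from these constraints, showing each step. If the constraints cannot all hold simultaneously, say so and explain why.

The constraints are consistent.

Step 1: From GE = 15, GJ = 10, EJ = 13, by the inverse law of cosines:
  cos(∠EGJ) = (GE² + GJ² - EJ²) / (2·GE·GJ)
  ∠EGJ = 58.67°

Step 2: From GH = 8, GJ = 10, HJ = 8, by the inverse law of cosines:
  cos(∠HGJ) = (GH² + GJ² - HJ²) / (2·GH·GJ)
  ∠HGJ = 51.32°

Step 3: From GJ = 10, GL = 14, JL = 12, by the inverse law of cosines:
  cos(∠JGL) = (GJ² + GL² - JL²) / (2·GJ·GL)
  ∠JGL = 57.12°

Step 4: From LG = 14, LJ = 12, GJ = 10, by the inverse law of cosines:
  cos(∠GLJ) = (LG² + LJ² - GJ²) / (2·LG·LJ)
  ∠GLJ = 44.42°

Step 5: From JE = 13, JG = 10, EG = 15, by the inverse law of cosines:
  cos(∠EJG) = (JE² + JG² - EG²) / (2·JE·JG)
  ∠EJG = 80.26°

Step 6: From JG = 10, JH = 8, GH = 8, by the inverse law of cosines:
  cos(∠GJH) = (JG² + JH² - GH²) / (2·JG·JH)
  ∠GJH = 51.32°

Step 7: From JG = 10, JL = 12, GL = 14, by the inverse law of cosines:
  cos(∠GJL) = (JG² + JL² - GL²) / (2·JG·JL)
  ∠GJL = 78.46°

Step 8: From EG = 15, EJ = 13, GJ = 10, by the inverse law of cosines:
  cos(∠GEJ) = (EG² + EJ² - GJ²) / (2·EG·EJ)
  ∠GEJ = 41.08°

Step 9: From HG = 8, HJ = 8, GJ = 10, by the inverse law of cosines:
  cos(∠GHJ) = (HG² + HJ² - GJ²) / (2·HG·HJ)
  ∠GHJ = 77.36°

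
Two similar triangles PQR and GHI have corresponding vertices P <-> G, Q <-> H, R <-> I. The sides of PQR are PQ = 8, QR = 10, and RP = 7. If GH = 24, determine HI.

k = 24/8 = 3. HI = 3 * 10 = 30.

30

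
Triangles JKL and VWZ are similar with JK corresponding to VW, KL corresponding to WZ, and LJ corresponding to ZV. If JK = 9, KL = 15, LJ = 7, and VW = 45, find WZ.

Similar triangles have proportional sides. Setting up the proportion:
VW / JK = WZ / KL
45 / 9 = WZ / 15
WZ = 15 * 45 / 9 = 75.

75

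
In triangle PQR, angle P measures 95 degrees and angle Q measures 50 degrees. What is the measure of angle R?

By the triangle angle sum property, the three interior angles of any triangle add up to 180°.
We know angle P = 95° and angle Q = 50°, so their sum is 145°.
Therefore angle R = 180° - 145° = 35°.

35 degrees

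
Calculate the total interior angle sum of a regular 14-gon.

The sum of interior angles of an n-sided polygon is (n - 2) * 180.
For n = 14: (14 - 2) * 180 = 12 * 180 = 2160 degrees.

2160 degrees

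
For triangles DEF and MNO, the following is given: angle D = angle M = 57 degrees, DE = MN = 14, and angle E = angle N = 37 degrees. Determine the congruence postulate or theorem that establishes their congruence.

The given information matches ASA: Two pairs of corresponding angles and the included side are equal (Angle-Side-Angle).

ASA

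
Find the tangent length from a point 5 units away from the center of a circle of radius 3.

The tangent, radius, and line from the external point to the center form a right triangle.
The right angle is where the tangent meets the radius.
By the Pythagorean theorem: tangent² + 3² = 5²
tangent² = 25 - 9 = 16
tangent = 4

4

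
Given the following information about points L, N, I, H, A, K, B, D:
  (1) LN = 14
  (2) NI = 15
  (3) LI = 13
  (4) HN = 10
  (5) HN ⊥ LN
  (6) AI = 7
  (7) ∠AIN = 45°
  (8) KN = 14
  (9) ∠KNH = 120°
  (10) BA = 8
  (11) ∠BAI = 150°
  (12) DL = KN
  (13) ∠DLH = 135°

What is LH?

Step 1: By the law of cosines on triangle LNH: LH² = 14² + 10² − 2·14·10·cos(90°) = 296, so LH = 2·√74.

Therefore, the length of LH = 2·√74.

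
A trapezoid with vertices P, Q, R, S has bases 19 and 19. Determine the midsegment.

midsegment = (19 + 19) / 2 = 38 / 2 = 19

19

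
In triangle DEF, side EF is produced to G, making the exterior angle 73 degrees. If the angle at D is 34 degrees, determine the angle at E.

By the exterior angle theorem: exterior angle = sum of remote interior angles.
73 = 34 + angle E
angle E = 73 - 34 = 39 degrees

39 degrees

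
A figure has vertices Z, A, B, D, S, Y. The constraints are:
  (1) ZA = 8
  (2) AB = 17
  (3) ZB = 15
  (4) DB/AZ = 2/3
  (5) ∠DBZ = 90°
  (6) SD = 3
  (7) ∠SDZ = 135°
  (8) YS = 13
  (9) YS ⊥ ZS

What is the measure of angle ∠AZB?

Step 1: By the inverse law of cosines on triangle AZB: cos(∠AZB) = (8² + 15² − 17²) / (2·8·15) = 0/240 = 0, so ∠AZB = 90°.

Therefore, the measure of angle ∠AZB = 90°.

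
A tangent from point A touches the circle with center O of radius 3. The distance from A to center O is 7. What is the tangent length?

The tangent, radius, and line from the external point to the center form a right triangle.
The right angle is where the tangent meets the radius.
By the Pythagorean theorem: tangent² + 3² = 7²
tangent² = 49 - 9 = 40
tangent = 2*sqrt(10)

2*sqrt(10)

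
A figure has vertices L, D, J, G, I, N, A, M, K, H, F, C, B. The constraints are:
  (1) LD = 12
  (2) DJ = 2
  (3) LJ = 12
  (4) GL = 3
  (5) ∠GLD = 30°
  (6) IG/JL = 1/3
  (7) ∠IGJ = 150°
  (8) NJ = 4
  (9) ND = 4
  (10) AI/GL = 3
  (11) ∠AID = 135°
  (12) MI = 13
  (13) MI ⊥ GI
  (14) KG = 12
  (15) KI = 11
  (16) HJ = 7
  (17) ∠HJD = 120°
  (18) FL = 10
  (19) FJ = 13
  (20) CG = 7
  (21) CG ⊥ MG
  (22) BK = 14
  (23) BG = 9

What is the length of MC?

From the given relations: IG = 1/3·JL = 1/3·12 = 4.
Step 1: By the law of cosines on triangle GIM: GM² = 4² + 13² − 2·4·13·cos(90°) = 185, so GM = √185.
Step 2: By the law of cosines on triangle MGC: MC² = √185² + 7² − 2·√185·7·cos(90°) = 234, so MC = 3·√26.

Therefore, the length of MC = 3·√26.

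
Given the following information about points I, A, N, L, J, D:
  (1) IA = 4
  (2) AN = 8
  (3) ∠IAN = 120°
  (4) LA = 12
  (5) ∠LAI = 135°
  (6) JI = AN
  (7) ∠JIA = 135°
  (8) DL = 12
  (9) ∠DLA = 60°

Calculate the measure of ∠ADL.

Step 1: By the law of cosines on triangle DLA: DA² = 12² + 12² − 2·12·12·cos(60°) = 144, so DA = 12.
Step 2: By the inverse law of cosines on triangle ADL: cos(∠ADL) = (12² + 12² − 12²) / (2·12·12) = 144/288 = 0.5, so ∠ADL = 60°.

Therefore, the measure of angle ∠ADL = 60°.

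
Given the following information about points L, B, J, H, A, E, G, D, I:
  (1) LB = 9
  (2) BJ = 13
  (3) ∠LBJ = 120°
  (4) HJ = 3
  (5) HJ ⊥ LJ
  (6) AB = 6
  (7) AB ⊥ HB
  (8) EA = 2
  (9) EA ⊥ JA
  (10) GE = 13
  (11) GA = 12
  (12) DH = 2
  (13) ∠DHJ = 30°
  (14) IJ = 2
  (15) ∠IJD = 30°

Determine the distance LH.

Step 1: By the law of cosines on triangle LBJ: LJ² = 9² + 13² − 2·9·13·cos(120°) = 367, so LJ ≈ 19.16.
Step 2: By the law of cosines on triangle LJH: LH² = 19.16² + 3² − 2·19.16·3·cos(90°) = 376, so LH = 2·√94.

Therefore, the length of LH = 2·√94.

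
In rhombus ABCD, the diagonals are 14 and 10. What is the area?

Area = (14 * 10) / 2 = 140 / 2 = 70

70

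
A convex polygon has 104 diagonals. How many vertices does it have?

Using d = n(n - 3)/2, we solve 104 = n(n - 3)/2.
So n(n - 3) = 208.
Testing n = 16: 16 * 13 = 208 = 208. Correct.
The polygon has 16 sides.

16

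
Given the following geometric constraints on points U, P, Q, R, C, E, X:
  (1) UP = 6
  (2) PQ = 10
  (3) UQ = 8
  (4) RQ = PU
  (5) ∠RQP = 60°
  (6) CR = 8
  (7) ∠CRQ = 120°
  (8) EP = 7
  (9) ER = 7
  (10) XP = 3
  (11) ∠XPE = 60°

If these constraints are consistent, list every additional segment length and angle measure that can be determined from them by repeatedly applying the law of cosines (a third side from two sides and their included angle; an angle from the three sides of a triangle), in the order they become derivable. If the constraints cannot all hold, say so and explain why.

The constraints are consistent. Derivable facts, in order:
After 1 step:
- EX = √37
- PR = 2·√19
- QC = 2·√37
- ∠PQU = 36.87°
- ∠PUQ = 90°
- ∠QPU = 53.13°
After 2 steps:
- ∠CQR = 34.72°
- ∠EPR = 51.49°
- ∠ERP = 51.49°
- ∠EXP = 94.72°
- ∠PER = 77.03°
- ∠PEX = 25.28°
- ∠PRQ = 83.41°
- ∠QCR = 25.28°
- ∠QPR = 36.59°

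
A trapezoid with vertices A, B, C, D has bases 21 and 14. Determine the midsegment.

midsegment = (21 + 14) / 2 = 35 / 2 = 35/2

35/2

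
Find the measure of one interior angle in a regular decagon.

Each interior angle of a regular n-gon is (n - 2) * 180 / n.
For n = 10: (10 - 2) * 180 / 10 = 1440/10 = 144 degrees.

144 degrees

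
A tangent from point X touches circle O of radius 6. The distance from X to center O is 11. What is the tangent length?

tangent = √(d² - r²) = √(11² - 6²) = √(121 - 36) = √85 = sqrt(85)

sqrt(85)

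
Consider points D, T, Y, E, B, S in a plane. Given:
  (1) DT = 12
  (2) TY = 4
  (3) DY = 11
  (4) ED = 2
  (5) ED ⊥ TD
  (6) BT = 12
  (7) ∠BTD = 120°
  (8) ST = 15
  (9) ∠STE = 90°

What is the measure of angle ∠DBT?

Step 1: By the law of cosines on triangle BTD: BD² = 12² + 12² − 2·12·12·cos(120°) = 432, so BD = 12·√3.
Step 2: By the inverse law of cosines on triangle DBT: cos(∠DBT) = ((12·√3)² + 12² − 12²) / (2·12·√3·12) = 432/498.83 = 0.866, so ∠DBT = 30°.

Therefore, the measure of angle ∠DBT = 30°.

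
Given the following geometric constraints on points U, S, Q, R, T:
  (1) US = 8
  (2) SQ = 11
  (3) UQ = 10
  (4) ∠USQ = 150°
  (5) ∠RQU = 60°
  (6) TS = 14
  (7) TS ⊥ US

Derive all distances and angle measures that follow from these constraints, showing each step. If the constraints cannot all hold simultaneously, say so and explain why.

These constraints are not satisfiable: (1), (2) and (3) fix all three sides of triangle USQ, so by the law of cosines cos(∠USQ) = (8² + 11² − 10²) / (2·8·11) = 0.4830, i.e. ∠USQ ≈ 61.12°, which contradicts (4) ∠USQ = 150°. No planar figure meets all of them, so nothing further can be derived.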